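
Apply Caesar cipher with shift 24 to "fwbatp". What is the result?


Caesar cipher: shift "fwbatp" by 24
  'f' (pos 5) + 24 = pos 3 = 'd'
  'w' (pos 22) + 24 = pos 20 = 'u'
  'b' (pos 1) + 24 = pos 25 = 'z'
  'a' (pos 0) + 24 = pos 24 = 'y'
  't' (pos 19) + 24 = pos 17 = 'r'
  'p' (pos 15) + 24 = pos 13 = 'n'
Result: duzyrn

duzyrn


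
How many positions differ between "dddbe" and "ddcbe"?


Comparing "dddbe" and "ddcbe" position by position:
  Position 0: 'd' vs 'd' => same
  Position 1: 'd' vs 'd' => same
  Position 2: 'd' vs 'c' => DIFFER
  Position 3: 'b' vs 'b' => same
  Position 4: 'e' vs 'e' => same
Positions that differ: 1

1


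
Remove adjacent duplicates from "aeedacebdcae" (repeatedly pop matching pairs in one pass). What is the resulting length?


Input: aeedacebdcae
Stack-based adjacent duplicate removal:
  Read 'a': push. Stack: a
  Read 'e': push. Stack: ae
  Read 'e': matches stack top 'e' => pop. Stack: a
  Read 'd': push. Stack: ad
  Read 'a': push. Stack: ada
  Read 'c': push. Stack: adac
  Read 'e': push. Stack: adace
  Read 'b': push. Stack: adaceb
  Read 'd': push. Stack: adacebd
  Read 'c': push. Stack: adacebdc
  Read 'a': push. Stack: adacebdca
  Read 'e': push. Stack: adacebdcae
Final stack: "adacebdcae" (length 10)

10


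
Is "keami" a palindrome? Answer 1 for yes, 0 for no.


Input: keami
Reversed: imaek
  Compare pos 0 ('k') with pos 4 ('i'): MISMATCH
  Compare pos 1 ('e') with pos 3 ('m'): MISMATCH
Result: not a palindrome

0


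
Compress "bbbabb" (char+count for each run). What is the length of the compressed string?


Input: bbbabb
Runs:
  'b' x 3 => "b3"
  'a' x 1 => "a1"
  'b' x 2 => "b2"
Compressed: "b3a1b2"
Compressed length: 6

6


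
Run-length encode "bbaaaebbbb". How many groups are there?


Input: bbaaaebbbb
Scanning for consecutive runs:
  Group 1: 'b' x 2 (positions 0-1)
  Group 2: 'a' x 3 (positions 2-4)
  Group 3: 'e' x 1 (positions 5-5)
  Group 4: 'b' x 4 (positions 6-9)
Total groups: 4

4


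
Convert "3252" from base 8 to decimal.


Input: "3252" in base 8
Positional expansion:
  Digit '3' (value 3) x 8^3 = 1536
  Digit '2' (value 2) x 8^2 = 128
  Digit '5' (value 5) x 8^1 = 40
  Digit '2' (value 2) x 8^0 = 2
Sum = 1706

1706


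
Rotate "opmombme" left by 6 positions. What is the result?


Input: "opmombme", rotate left by 6
First 6 characters: "opmomb"
Remaining characters: "me"
Concatenate remaining + first: "me" + "opmomb" = "meopmomb"

meopmomb


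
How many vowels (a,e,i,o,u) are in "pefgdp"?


Input: pefgdp
Checking each character:
  'p' at position 0: consonant
  'e' at position 1: vowel (running total: 1)
  'f' at position 2: consonant
  'g' at position 3: consonant
  'd' at position 4: consonant
  'p' at position 5: consonant
Total vowels: 1

1


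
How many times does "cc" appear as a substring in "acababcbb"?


Searching for "cc" in "acababcbb"
Scanning each position:
  Position 0: "ac" => no
  Position 1: "ca" => no
  Position 2: "ab" => no
  Position 3: "ba" => no
  Position 4: "ab" => no
  Position 5: "bc" => no
  Position 6: "cb" => no
  Position 7: "bb" => no
Total occurrences: 0

0


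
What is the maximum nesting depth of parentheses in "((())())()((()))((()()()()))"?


Input: "((())())()((()))((()()()()))"
Tracking depth:
  Position 0 '(': depth becomes 1
  Position 1 '(': depth becomes 2
  Position 2 '(': depth becomes 3
  Position 3 ')': depth becomes 2
  Position 4 ')': depth becomes 1
  Position 5 '(': depth becomes 2
  Position 6 ')': depth becomes 1
  Position 7 ')': depth becomes 0
  Position 8 '(': depth becomes 1
  Position 9 ')': depth becomes 0
  Position 10 '(': depth becomes 1
  Position 11 '(': depth becomes 2
  Position 12 '(': depth becomes 3
  Position 13 ')': depth becomes 2
  Position 14 ')': depth becomes 1
  Position 15 ')': depth becomes 0
  Position 16 '(': depth becomes 1
  Position 17 '(': depth becomes 2
  Position 18 '(': depth becomes 3
  Position 19 ')': depth becomes 2
  Position 20 '(': depth becomes 3
  Position 21 ')': depth becomes 2
  Position 22 '(': depth becomes 3
  Position 23 ')': depth becomes 2
  Position 24 '(': depth becomes 3
  Position 25 ')': depth becomes 2
  Position 26 ')': depth becomes 1
  Position 27 ')': depth becomes 0
Maximum depth reached: 3

3


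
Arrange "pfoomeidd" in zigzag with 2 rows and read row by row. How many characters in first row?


Zigzag "pfoomeidd" into 2 rows:
Placing characters:
  'p' => row 0
  'f' => row 1
  'o' => row 0
  'o' => row 1
  'm' => row 0
  'e' => row 1
  'i' => row 0
  'd' => row 1
  'd' => row 0
Rows:
  Row 0: "pomid"
  Row 1: "foed"
First row length: 5

5


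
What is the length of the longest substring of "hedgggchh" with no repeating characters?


Input: "hedgggchh"
Sliding window (track last position of each char):
  Position 0 ('h'): window [0,0] length 1 -- new best
  Position 1 ('e'): window [0,1] length 2 -- new best
  Position 2 ('d'): window [0,2] length 3 -- new best
  Position 3 ('g'): window [0,3] length 4 -- new best
  Position 4 ('g'): repeat (last at 3), move window start to 4
  Position 4 ('g'): window [4,4] length 1
  Position 5 ('g'): repeat (last at 4), move window start to 5
  Position 5 ('g'): window [5,5] length 1
  Position 6 ('c'): window [5,6] length 2
  Position 7 ('h'): window [5,7] length 3
  Position 8 ('h'): repeat (last at 7), move window start to 8
  Position 8 ('h'): window [8,8] length 1
Longest substring with no repeats: "hedg" with length 4

4


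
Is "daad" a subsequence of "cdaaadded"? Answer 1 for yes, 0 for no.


Check if "daad" is a subsequence of "cdaaadded"
Greedy scan:
  Position 0 ('c'): no match needed
  Position 1 ('d'): matches sub[0] = 'd'
  Position 2 ('a'): matches sub[1] = 'a'
  Position 3 ('a'): matches sub[2] = 'a'
  Position 4 ('a'): no match needed
  Position 5 ('d'): matches sub[3] = 'd'
  Position 6 ('d'): no match needed
  Position 7 ('e'): no match needed
  Position 8 ('d'): no match needed
All 4 characters matched => is a subsequence

1


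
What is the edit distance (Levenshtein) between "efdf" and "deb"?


Computing edit distance: "efdf" -> "deb"
DP table:
           d    e    b
      0    1    2    3
  e   1    1    1    2
  f   2    2    2    2
  d   3    2    3    3
  f   4    3    3    4
Edit distance = dp[4][3] = 4

4


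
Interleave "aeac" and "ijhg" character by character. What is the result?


Interleaving "aeac" and "ijhg":
  Position 0: 'a' from first, 'i' from second => "ai"
  Position 1: 'e' from first, 'j' from second => "ej"
  Position 2: 'a' from first, 'h' from second => "ah"
  Position 3: 'c' from first, 'g' from second => "cg"
Result: aiejahcg

aiejahcg


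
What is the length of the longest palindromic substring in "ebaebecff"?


Input: "ebaebecff"
Checking substrings for palindromes:
  [3:6] "ebe" (len 3) => palindrome
  [7:9] "ff" (len 2) => palindrome
Longest palindromic substring: "ebe" with length 3

3


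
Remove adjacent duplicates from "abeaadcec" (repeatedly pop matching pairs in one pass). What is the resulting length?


Input: abeaadcec
Stack-based adjacent duplicate removal:
  Read 'a': push. Stack: a
  Read 'b': push. Stack: ab
  Read 'e': push. Stack: abe
  Read 'a': push. Stack: abea
  Read 'a': matches stack top 'a' => pop. Stack: abe
  Read 'd': push. Stack: abed
  Read 'c': push. Stack: abedc
  Read 'e': push. Stack: abedce
  Read 'c': push. Stack: abedcec
Final stack: "abedcec" (length 7)

7


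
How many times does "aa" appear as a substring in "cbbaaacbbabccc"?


Searching for "aa" in "cbbaaacbbabccc"
Scanning each position:
  Position 0: "cb" => no
  Position 1: "bb" => no
  Position 2: "ba" => no
  Position 3: "aa" => MATCH
  Position 4: "aa" => MATCH
  Position 5: "ac" => no
  Position 6: "cb" => no
  Position 7: "bb" => no
  Position 8: "ba" => no
  Position 9: "ab" => no
  Position 10: "bc" => no
  Position 11: "cc" => no
  Position 12: "cc" => no
Total occurrences: 2

2


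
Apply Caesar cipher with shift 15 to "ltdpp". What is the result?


Caesar cipher: shift "ltdpp" by 15
  'l' (pos 11) + 15 = pos 0 = 'a'
  't' (pos 19) + 15 = pos 8 = 'i'
  'd' (pos 3) + 15 = pos 18 = 's'
  'p' (pos 15) + 15 = pos 4 = 'e'
  'p' (pos 15) + 15 = pos 4 = 'e'
Result: aisee

aisee


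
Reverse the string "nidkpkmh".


Input: nidkpkmh
Reading characters right to left:
  Position 7: 'h'
  Position 6: 'm'
  Position 5: 'k'
  Position 4: 'p'
  Position 3: 'k'
  Position 2: 'd'
  Position 1: 'i'
  Position 0: 'n'
Reversed: hmkpkdin

hmkpkdin


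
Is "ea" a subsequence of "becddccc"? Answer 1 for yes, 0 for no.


Check if "ea" is a subsequence of "becddccc"
Greedy scan:
  Position 0 ('b'): no match needed
  Position 1 ('e'): matches sub[0] = 'e'
  Position 2 ('c'): no match needed
  Position 3 ('d'): no match needed
  Position 4 ('d'): no match needed
  Position 5 ('c'): no match needed
  Position 6 ('c'): no match needed
  Position 7 ('c'): no match needed
Only matched 1/2 characters => not a subsequence

0


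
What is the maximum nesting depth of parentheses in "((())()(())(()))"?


Input: "((())()(())(()))"
Tracking depth:
  Position 0 '(': depth becomes 1
  Position 1 '(': depth becomes 2
  Position 2 '(': depth becomes 3
  Position 3 ')': depth becomes 2
  Position 4 ')': depth becomes 1
  Position 5 '(': depth becomes 2
  Position 6 ')': depth becomes 1
  Position 7 '(': depth becomes 2
  Position 8 '(': depth becomes 3
  Position 9 ')': depth becomes 2
  Position 10 ')': depth becomes 1
  Position 11 '(': depth becomes 2
  Position 12 '(': depth becomes 3
  Position 13 ')': depth becomes 2
  Position 14 ')': depth becomes 1
  Position 15 ')': depth becomes 0
Maximum depth reached: 3

3


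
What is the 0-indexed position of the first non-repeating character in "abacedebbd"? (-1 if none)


Input: abacedebbd
Character frequencies:
  'a': 2
  'b': 3
  'c': 1
  'd': 2
  'e': 2
Scanning left to right for freq == 1:
  Position 0 ('a'): freq=2, skip
  Position 1 ('b'): freq=3, skip
  Position 2 ('a'): freq=2, skip
  Position 3 ('c'): unique! => answer = 3

3


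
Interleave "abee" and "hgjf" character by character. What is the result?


Interleaving "abee" and "hgjf":
  Position 0: 'a' from first, 'h' from second => "ah"
  Position 1: 'b' from first, 'g' from second => "bg"
  Position 2: 'e' from first, 'j' from second => "ej"
  Position 3: 'e' from first, 'f' from second => "ef"
Result: ahbgejef

ahbgejef


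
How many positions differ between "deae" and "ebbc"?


Comparing "deae" and "ebbc" position by position:
  Position 0: 'd' vs 'e' => DIFFER
  Position 1: 'e' vs 'b' => DIFFER
  Position 2: 'a' vs 'b' => DIFFER
  Position 3: 'e' vs 'c' => DIFFER
Positions that differ: 4

4


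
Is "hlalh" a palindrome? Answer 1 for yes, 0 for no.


Input: hlalh
Reversed: hlalh
  Compare pos 0 ('h') with pos 4 ('h'): match
  Compare pos 1 ('l') with pos 3 ('l'): match
Result: palindrome

1


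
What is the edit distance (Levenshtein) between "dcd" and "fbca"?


Computing edit distance: "dcd" -> "fbca"
DP table:
           f    b    c    a
      0    1    2    3    4
  d   1    1    2    3    4
  c   2    2    2    2    3
  d   3    3    3    3    3
Edit distance = dp[3][4] = 3

3


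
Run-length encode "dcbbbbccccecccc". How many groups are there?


Input: dcbbbbccccecccc
Scanning for consecutive runs:
  Group 1: 'd' x 1 (positions 0-0)
  Group 2: 'c' x 1 (positions 1-1)
  Group 3: 'b' x 4 (positions 2-5)
  Group 4: 'c' x 4 (positions 6-9)
  Group 5: 'e' x 1 (positions 10-10)
  Group 6: 'c' x 4 (positions 11-14)
Total groups: 6

6


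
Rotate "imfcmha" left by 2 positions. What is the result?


Input: "imfcmha", rotate left by 2
First 2 characters: "im"
Remaining characters: "fcmha"
Concatenate remaining + first: "fcmha" + "im" = "fcmhaim"

fcmhaim


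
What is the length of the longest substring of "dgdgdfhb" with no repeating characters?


Input: "dgdgdfhb"
Sliding window (track last position of each char):
  Position 0 ('d'): window [0,0] length 1 -- new best
  Position 1 ('g'): window [0,1] length 2 -- new best
  Position 2 ('d'): repeat (last at 0), move window start to 1
  Position 2 ('d'): window [1,2] length 2
  Position 3 ('g'): repeat (last at 1), move window start to 2
  Position 3 ('g'): window [2,3] length 2
  Position 4 ('d'): repeat (last at 2), move window start to 3
  Position 4 ('d'): window [3,4] length 2
  Position 5 ('f'): window [3,5] length 3 -- new best
  Position 6 ('h'): window [3,6] length 4 -- new best
  Position 7 ('b'): window [3,7] length 5 -- new best
Longest substring with no repeats: "gdfhb" with length 5

5


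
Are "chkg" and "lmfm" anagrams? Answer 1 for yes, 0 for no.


Strings: "chkg", "lmfm"
Sorted first:  cghk
Sorted second: flmm
Differ at position 0: 'c' vs 'f' => not anagrams

0


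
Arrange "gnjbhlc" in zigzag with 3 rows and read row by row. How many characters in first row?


Zigzag "gnjbhlc" into 3 rows:
Placing characters:
  'g' => row 0
  'n' => row 1
  'j' => row 2
  'b' => row 1
  'h' => row 0
  'l' => row 1
  'c' => row 2
Rows:
  Row 0: "gh"
  Row 1: "nbl"
  Row 2: "jc"
First row length: 2

2


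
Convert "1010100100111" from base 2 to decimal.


Input: "1010100100111" in base 2
Positional expansion:
  Digit '1' (value 1) x 2^12 = 4096
  Digit '0' (value 0) x 2^11 = 0
  Digit '1' (value 1) x 2^10 = 1024
  Digit '0' (value 0) x 2^9 = 0
  Digit '1' (value 1) x 2^8 = 256
  Digit '0' (value 0) x 2^7 = 0
  Digit '0' (value 0) x 2^6 = 0
  Digit '1' (value 1) x 2^5 = 32
  Digit '0' (value 0) x 2^4 = 0
  Digit '0' (value 0) x 2^3 = 0
  Digit '1' (value 1) x 2^2 = 4
  Digit '1' (value 1) x 2^1 = 2
  Digit '1' (value 1) x 2^0 = 1
Sum = 5415

5415


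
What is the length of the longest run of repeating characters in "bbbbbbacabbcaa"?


Input: "bbbbbbacabbcaa"
Scanning for longest run:
  Position 1 ('b'): continues run of 'b', length=2
  Position 2 ('b'): continues run of 'b', length=3
  Position 3 ('b'): continues run of 'b', length=4
  Position 4 ('b'): continues run of 'b', length=5
  Position 5 ('b'): continues run of 'b', length=6
  Position 6 ('a'): new char, reset run to 1
  Position 7 ('c'): new char, reset run to 1
  Position 8 ('a'): new char, reset run to 1
  Position 9 ('b'): new char, reset run to 1
  Position 10 ('b'): continues run of 'b', length=2
  Position 11 ('c'): new char, reset run to 1
  Position 12 ('a'): new char, reset run to 1
  Position 13 ('a'): continues run of 'a', length=2
Longest run: 'b' with length 6

6


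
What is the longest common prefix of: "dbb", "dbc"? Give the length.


Words: dbb, dbc
  Position 0: all 'd' => match
  Position 1: all 'b' => match
  Position 2: ('b', 'c') => mismatch, stop
LCP = "db" (length 2)

2


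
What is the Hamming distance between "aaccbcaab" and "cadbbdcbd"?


Comparing "aaccbcaab" and "cadbbdcbd" position by position:
  Position 0: 'a' vs 'c' => differ
  Position 1: 'a' vs 'a' => same
  Position 2: 'c' vs 'd' => differ
  Position 3: 'c' vs 'b' => differ
  Position 4: 'b' vs 'b' => same
  Position 5: 'c' vs 'd' => differ
  Position 6: 'a' vs 'c' => differ
  Position 7: 'a' vs 'b' => differ
  Position 8: 'b' vs 'd' => differ
Total differences (Hamming distance): 7

7


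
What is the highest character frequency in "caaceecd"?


Input: caaceecd
Character counts:
  'a': 2
  'c': 3
  'd': 1
  'e': 2
Maximum frequency: 3

3


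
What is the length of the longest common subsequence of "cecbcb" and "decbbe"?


LCS of "cecbcb" and "decbbe"
DP table:
           d    e    c    b    b    e
      0    0    0    0    0    0    0
  c   0    0    0    1    1    1    1
  e   0    0    1    1    1    1    2
  c   0    0    1    2    2    2    2
  b   0    0    1    2    3    3    3
  c   0    0    1    2    3    3    3
  b   0    0    1    2    3    4    4
LCS length = dp[6][6] = 4

4


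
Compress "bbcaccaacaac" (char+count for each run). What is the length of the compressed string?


Input: bbcaccaacaac
Runs:
  'b' x 2 => "b2"
  'c' x 1 => "c1"
  'a' x 1 => "a1"
  'c' x 2 => "c2"
  'a' x 2 => "a2"
  'c' x 1 => "c1"
  'a' x 2 => "a2"
  'c' x 1 => "c1"
Compressed: "b2c1a1c2a2c1a2c1"
Compressed length: 16

16


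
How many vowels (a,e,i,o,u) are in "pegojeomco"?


Input: pegojeomco
Checking each character:
  'p' at position 0: consonant
  'e' at position 1: vowel (running total: 1)
  'g' at position 2: consonant
  'o' at position 3: vowel (running total: 2)
  'j' at position 4: consonant
  'e' at position 5: vowel (running total: 3)
  'o' at position 6: vowel (running total: 4)
  'm' at position 7: consonant
  'c' at position 8: consonant
  'o' at position 9: vowel (running total: 5)
Total vowels: 5

5


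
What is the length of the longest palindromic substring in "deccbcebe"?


Input: "deccbcebe"
Checking substrings for palindromes:
  [3:6] "cbc" (len 3) => palindrome
  [6:9] "ebe" (len 3) => palindrome
  [2:4] "cc" (len 2) => palindrome
Longest palindromic substring: "cbc" with length 3

3


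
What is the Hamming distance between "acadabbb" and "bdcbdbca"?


Comparing "acadabbb" and "bdcbdbca" position by position:
  Position 0: 'a' vs 'b' => differ
  Position 1: 'c' vs 'd' => differ
  Position 2: 'a' vs 'c' => differ
  Position 3: 'd' vs 'b' => differ
  Position 4: 'a' vs 'd' => differ
  Position 5: 'b' vs 'b' => same
  Position 6: 'b' vs 'c' => differ
  Position 7: 'b' vs 'a' => differ
Total differences (Hamming distance): 7

7


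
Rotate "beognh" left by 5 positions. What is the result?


Input: "beognh", rotate left by 5
First 5 characters: "beogn"
Remaining characters: "h"
Concatenate remaining + first: "h" + "beogn" = "hbeogn"

hbeogn


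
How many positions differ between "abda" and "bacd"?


Comparing "abda" and "bacd" position by position:
  Position 0: 'a' vs 'b' => DIFFER
  Position 1: 'b' vs 'a' => DIFFER
  Position 2: 'd' vs 'c' => DIFFER
  Position 3: 'a' vs 'd' => DIFFER
Positions that differ: 4

4


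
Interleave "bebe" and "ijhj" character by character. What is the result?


Interleaving "bebe" and "ijhj":
  Position 0: 'b' from first, 'i' from second => "bi"
  Position 1: 'e' from first, 'j' from second => "ej"
  Position 2: 'b' from first, 'h' from second => "bh"
  Position 3: 'e' from first, 'j' from second => "ej"
Result: biejbhej

biejbhej


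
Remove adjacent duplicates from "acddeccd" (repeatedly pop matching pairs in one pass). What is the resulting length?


Input: acddeccd
Stack-based adjacent duplicate removal:
  Read 'a': push. Stack: a
  Read 'c': push. Stack: ac
  Read 'd': push. Stack: acd
  Read 'd': matches stack top 'd' => pop. Stack: ac
  Read 'e': push. Stack: ace
  Read 'c': push. Stack: acec
  Read 'c': matches stack top 'c' => pop. Stack: ace
  Read 'd': push. Stack: aced
Final stack: "aced" (length 4)

4


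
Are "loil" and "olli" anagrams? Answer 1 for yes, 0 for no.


Strings: "loil", "olli"
Sorted first:  illo
Sorted second: illo
Sorted forms match => anagrams

1


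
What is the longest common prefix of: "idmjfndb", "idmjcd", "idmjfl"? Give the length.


Words: idmjfndb, idmjcd, idmjfl
  Position 0: all 'i' => match
  Position 1: all 'd' => match
  Position 2: all 'm' => match
  Position 3: all 'j' => match
  Position 4: ('f', 'c', 'f') => mismatch, stop
LCP = "idmj" (length 4)

4


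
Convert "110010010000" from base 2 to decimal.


Input: "110010010000" in base 2
Positional expansion:
  Digit '1' (value 1) x 2^11 = 2048
  Digit '1' (value 1) x 2^10 = 1024
  Digit '0' (value 0) x 2^9 = 0
  Digit '0' (value 0) x 2^8 = 0
  Digit '1' (value 1) x 2^7 = 128
  Digit '0' (value 0) x 2^6 = 0
  Digit '0' (value 0) x 2^5 = 0
  Digit '1' (value 1) x 2^4 = 16
  Digit '0' (value 0) x 2^3 = 0
  Digit '0' (value 0) x 2^2 = 0
  Digit '0' (value 0) x 2^1 = 0
  Digit '0' (value 0) x 2^0 = 0
Sum = 3216

3216


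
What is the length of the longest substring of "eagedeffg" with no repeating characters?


Input: "eagedeffg"
Sliding window (track last position of each char):
  Position 0 ('e'): window [0,0] length 1 -- new best
  Position 1 ('a'): window [0,1] length 2 -- new best
  Position 2 ('g'): window [0,2] length 3 -- new best
  Position 3 ('e'): repeat (last at 0), move window start to 1
  Position 3 ('e'): window [1,3] length 3
  Position 4 ('d'): window [1,4] length 4 -- new best
  Position 5 ('e'): repeat (last at 3), move window start to 4
  Position 5 ('e'): window [4,5] length 2
  Position 6 ('f'): window [4,6] length 3
  Position 7 ('f'): repeat (last at 6), move window start to 7
  Position 7 ('f'): window [7,7] length 1
  Position 8 ('g'): window [7,8] length 2
Longest substring with no repeats: "aged" with length 4

4


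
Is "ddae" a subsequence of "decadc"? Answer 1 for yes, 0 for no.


Check if "ddae" is a subsequence of "decadc"
Greedy scan:
  Position 0 ('d'): matches sub[0] = 'd'
  Position 1 ('e'): no match needed
  Position 2 ('c'): no match needed
  Position 3 ('a'): no match needed
  Position 4 ('d'): matches sub[1] = 'd'
  Position 5 ('c'): no match needed
Only matched 2/4 characters => not a subsequence

0


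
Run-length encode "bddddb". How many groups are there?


Input: bddddb
Scanning for consecutive runs:
  Group 1: 'b' x 1 (positions 0-0)
  Group 2: 'd' x 4 (positions 1-4)
  Group 3: 'b' x 1 (positions 5-5)
Total groups: 3

3


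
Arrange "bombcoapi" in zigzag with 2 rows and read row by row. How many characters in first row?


Zigzag "bombcoapi" into 2 rows:
Placing characters:
  'b' => row 0
  'o' => row 1
  'm' => row 0
  'b' => row 1
  'c' => row 0
  'o' => row 1
  'a' => row 0
  'p' => row 1
  'i' => row 0
Rows:
  Row 0: "bmcai"
  Row 1: "obop"
First row length: 5

5


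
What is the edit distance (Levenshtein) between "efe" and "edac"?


Computing edit distance: "efe" -> "edac"
DP table:
           e    d    a    c
      0    1    2    3    4
  e   1    0    1    2    3
  f   2    1    1    2    3
  e   3    2    2    2    3
Edit distance = dp[3][4] = 3

3


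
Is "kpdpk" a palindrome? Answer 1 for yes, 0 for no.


Input: kpdpk
Reversed: kpdpk
  Compare pos 0 ('k') with pos 4 ('k'): match
  Compare pos 1 ('p') with pos 3 ('p'): match
Result: palindrome

1


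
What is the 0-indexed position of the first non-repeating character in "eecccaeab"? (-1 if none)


Input: eecccaeab
Character frequencies:
  'a': 2
  'b': 1
  'c': 3
  'e': 3
Scanning left to right for freq == 1:
  Position 0 ('e'): freq=3, skip
  Position 1 ('e'): freq=3, skip
  Position 2 ('c'): freq=3, skip
  Position 3 ('c'): freq=3, skip
  Position 4 ('c'): freq=3, skip
  Position 5 ('a'): freq=2, skip
  Position 6 ('e'): freq=3, skip
  Position 7 ('a'): freq=2, skip
  Position 8 ('b'): unique! => answer = 8

8


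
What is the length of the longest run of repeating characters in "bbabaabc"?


Input: "bbabaabc"
Scanning for longest run:
  Position 1 ('b'): continues run of 'b', length=2
  Position 2 ('a'): new char, reset run to 1
  Position 3 ('b'): new char, reset run to 1
  Position 4 ('a'): new char, reset run to 1
  Position 5 ('a'): continues run of 'a', length=2
  Position 6 ('b'): new char, reset run to 1
  Position 7 ('c'): new char, reset run to 1
Longest run: 'b' with length 2

2


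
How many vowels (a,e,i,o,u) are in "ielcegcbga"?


Input: ielcegcbga
Checking each character:
  'i' at position 0: vowel (running total: 1)
  'e' at position 1: vowel (running total: 2)
  'l' at position 2: consonant
  'c' at position 3: consonant
  'e' at position 4: vowel (running total: 3)
  'g' at position 5: consonant
  'c' at position 6: consonant
  'b' at position 7: consonant
  'g' at position 8: consonant
  'a' at position 9: vowel (running total: 4)
Total vowels: 4

4


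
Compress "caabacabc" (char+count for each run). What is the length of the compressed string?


Input: caabacabc
Runs:
  'c' x 1 => "c1"
  'a' x 2 => "a2"
  'b' x 1 => "b1"
  'a' x 1 => "a1"
  'c' x 1 => "c1"
  'a' x 1 => "a1"
  'b' x 1 => "b1"
  'c' x 1 => "c1"
Compressed: "c1a2b1a1c1a1b1c1"
Compressed length: 16

16


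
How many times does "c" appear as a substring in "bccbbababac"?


Searching for "c" in "bccbbababac"
Scanning each position:
  Position 0: "b" => no
  Position 1: "c" => MATCH
  Position 2: "c" => MATCH
  Position 3: "b" => no
  Position 4: "b" => no
  Position 5: "a" => no
  Position 6: "b" => no
  Position 7: "a" => no
  Position 8: "b" => no
  Position 9: "a" => no
  Position 10: "c" => MATCH
Total occurrences: 3

3


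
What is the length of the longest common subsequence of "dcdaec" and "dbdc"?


LCS of "dcdaec" and "dbdc"
DP table:
           d    b    d    c
      0    0    0    0    0
  d   0    1    1    1    1
  c   0    1    1    1    2
  d   0    1    1    2    2
  a   0    1    1    2    2
  e   0    1    1    2    2
  c   0    1    1    2    3
LCS length = dp[6][4] = 3

3


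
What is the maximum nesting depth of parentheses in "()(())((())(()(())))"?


Input: "()(())((())(()(())))"
Tracking depth:
  Position 0 '(': depth becomes 1
  Position 1 ')': depth becomes 0
  Position 2 '(': depth becomes 1
  Position 3 '(': depth becomes 2
  Position 4 ')': depth becomes 1
  Position 5 ')': depth becomes 0
  Position 6 '(': depth becomes 1
  Position 7 '(': depth becomes 2
  Position 8 '(': depth becomes 3
  Position 9 ')': depth becomes 2
  Position 10 ')': depth becomes 1
  Position 11 '(': depth becomes 2
  Position 12 '(': depth becomes 3
  Position 13 ')': depth becomes 2
  Position 14 '(': depth becomes 3
  Position 15 '(': depth becomes 4
  Position 16 ')': depth becomes 3
  Position 17 ')': depth becomes 2
  Position 18 ')': depth becomes 1
  Position 19 ')': depth becomes 0
Maximum depth reached: 4

4


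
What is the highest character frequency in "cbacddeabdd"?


Input: cbacddeabdd
Character counts:
  'a': 2
  'b': 2
  'c': 2
  'd': 4
  'e': 1
Maximum frequency: 4

4


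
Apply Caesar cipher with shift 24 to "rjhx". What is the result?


Caesar cipher: shift "rjhx" by 24
  'r' (pos 17) + 24 = pos 15 = 'p'
  'j' (pos 9) + 24 = pos 7 = 'h'
  'h' (pos 7) + 24 = pos 5 = 'f'
  'x' (pos 23) + 24 = pos 21 = 'v'
Result: phfv

phfv


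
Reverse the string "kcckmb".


Input: kcckmb
Reading characters right to left:
  Position 5: 'b'
  Position 4: 'm'
  Position 3: 'k'
  Position 2: 'c'
  Position 1: 'c'
  Position 0: 'k'
Reversed: bmkcck

bmkcck


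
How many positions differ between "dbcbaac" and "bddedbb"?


Comparing "dbcbaac" and "bddedbb" position by position:
  Position 0: 'd' vs 'b' => DIFFER
  Position 1: 'b' vs 'd' => DIFFER
  Position 2: 'c' vs 'd' => DIFFER
  Position 3: 'b' vs 'e' => DIFFER
  Position 4: 'a' vs 'd' => DIFFER
  Position 5: 'a' vs 'b' => DIFFER
  Position 6: 'c' vs 'b' => DIFFER
Positions that differ: 7

7


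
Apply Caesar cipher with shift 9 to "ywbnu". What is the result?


Caesar cipher: shift "ywbnu" by 9
  'y' (pos 24) + 9 = pos 7 = 'h'
  'w' (pos 22) + 9 = pos 5 = 'f'
  'b' (pos 1) + 9 = pos 10 = 'k'
  'n' (pos 13) + 9 = pos 22 = 'w'
  'u' (pos 20) + 9 = pos 3 = 'd'
Result: hfkwd

hfkwd


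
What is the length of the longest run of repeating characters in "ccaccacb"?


Input: "ccaccacb"
Scanning for longest run:
  Position 1 ('c'): continues run of 'c', length=2
  Position 2 ('a'): new char, reset run to 1
  Position 3 ('c'): new char, reset run to 1
  Position 4 ('c'): continues run of 'c', length=2
  Position 5 ('a'): new char, reset run to 1
  Position 6 ('c'): new char, reset run to 1
  Position 7 ('b'): new char, reset run to 1
Longest run: 'c' with length 2

2


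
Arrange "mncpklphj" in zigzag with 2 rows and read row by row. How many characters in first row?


Zigzag "mncpklphj" into 2 rows:
Placing characters:
  'm' => row 0
  'n' => row 1
  'c' => row 0
  'p' => row 1
  'k' => row 0
  'l' => row 1
  'p' => row 0
  'h' => row 1
  'j' => row 0
Rows:
  Row 0: "mckpj"
  Row 1: "nplh"
First row length: 5

5


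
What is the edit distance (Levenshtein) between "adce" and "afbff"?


Computing edit distance: "adce" -> "afbff"
DP table:
           a    f    b    f    f
      0    1    2    3    4    5
  a   1    0    1    2    3    4
  d   2    1    1    2    3    4
  c   3    2    2    2    3    4
  e   4    3    3    3    3    4
Edit distance = dp[4][5] = 4

4


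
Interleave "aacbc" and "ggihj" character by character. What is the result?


Interleaving "aacbc" and "ggihj":
  Position 0: 'a' from first, 'g' from second => "ag"
  Position 1: 'a' from first, 'g' from second => "ag"
  Position 2: 'c' from first, 'i' from second => "ci"
  Position 3: 'b' from first, 'h' from second => "bh"
  Position 4: 'c' from first, 'j' from second => "cj"
Result: agagcibhcj

agagcibhcj


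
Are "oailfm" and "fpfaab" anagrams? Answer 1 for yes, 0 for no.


Strings: "oailfm", "fpfaab"
Sorted first:  afilmo
Sorted second: aabffp
Differ at position 1: 'f' vs 'a' => not anagrams

0


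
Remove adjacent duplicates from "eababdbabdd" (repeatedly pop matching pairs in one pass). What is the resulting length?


Input: eababdbabdd
Stack-based adjacent duplicate removal:
  Read 'e': push. Stack: e
  Read 'a': push. Stack: ea
  Read 'b': push. Stack: eab
  Read 'a': push. Stack: eaba
  Read 'b': push. Stack: eabab
  Read 'd': push. Stack: eababd
  Read 'b': push. Stack: eababdb
  Read 'a': push. Stack: eababdba
  Read 'b': push. Stack: eababdbab
  Read 'd': push. Stack: eababdbabd
  Read 'd': matches stack top 'd' => pop. Stack: eababdbab
Final stack: "eababdbab" (length 9)

9


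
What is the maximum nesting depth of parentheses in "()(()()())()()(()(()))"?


Input: "()(()()())()()(()(()))"
Tracking depth:
  Position 0 '(': depth becomes 1
  Position 1 ')': depth becomes 0
  Position 2 '(': depth becomes 1
  Position 3 '(': depth becomes 2
  Position 4 ')': depth becomes 1
  Position 5 '(': depth becomes 2
  Position 6 ')': depth becomes 1
  Position 7 '(': depth becomes 2
  Position 8 ')': depth becomes 1
  Position 9 ')': depth becomes 0
  Position 10 '(': depth becomes 1
  Position 11 ')': depth becomes 0
  Position 12 '(': depth becomes 1
  Position 13 ')': depth becomes 0
  Position 14 '(': depth becomes 1
  Position 15 '(': depth becomes 2
  Position 16 ')': depth becomes 1
  Position 17 '(': depth becomes 2
  Position 18 '(': depth becomes 3
  Position 19 ')': depth becomes 2
  Position 20 ')': depth becomes 1
  Position 21 ')': depth becomes 0
Maximum depth reached: 3

3


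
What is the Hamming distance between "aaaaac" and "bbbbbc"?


Comparing "aaaaac" and "bbbbbc" position by position:
  Position 0: 'a' vs 'b' => differ
  Position 1: 'a' vs 'b' => differ
  Position 2: 'a' vs 'b' => differ
  Position 3: 'a' vs 'b' => differ
  Position 4: 'a' vs 'b' => differ
  Position 5: 'c' vs 'c' => same
Total differences (Hamming distance): 5

5


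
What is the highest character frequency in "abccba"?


Input: abccba
Character counts:
  'a': 2
  'b': 2
  'c': 2
Maximum frequency: 2

2


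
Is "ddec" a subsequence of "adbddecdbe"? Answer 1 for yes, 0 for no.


Check if "ddec" is a subsequence of "adbddecdbe"
Greedy scan:
  Position 0 ('a'): no match needed
  Position 1 ('d'): matches sub[0] = 'd'
  Position 2 ('b'): no match needed
  Position 3 ('d'): matches sub[1] = 'd'
  Position 4 ('d'): no match needed
  Position 5 ('e'): matches sub[2] = 'e'
  Position 6 ('c'): matches sub[3] = 'c'
  Position 7 ('d'): no match needed
  Position 8 ('b'): no match needed
  Position 9 ('e'): no match needed
All 4 characters matched => is a subsequence

1


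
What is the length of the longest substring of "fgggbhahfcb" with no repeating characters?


Input: "fgggbhahfcb"
Sliding window (track last position of each char):
  Position 0 ('f'): window [0,0] length 1 -- new best
  Position 1 ('g'): window [0,1] length 2 -- new best
  Position 2 ('g'): repeat (last at 1), move window start to 2
  Position 2 ('g'): window [2,2] length 1
  Position 3 ('g'): repeat (last at 2), move window start to 3
  Position 3 ('g'): window [3,3] length 1
  Position 4 ('b'): window [3,4] length 2
  Position 5 ('h'): window [3,5] length 3 -- new best
  Position 6 ('a'): window [3,6] length 4 -- new best
  Position 7 ('h'): repeat (last at 5), move window start to 6
  Position 7 ('h'): window [6,7] length 2
  Position 8 ('f'): window [6,8] length 3
  Position 9 ('c'): window [6,9] length 4
  Position 10 ('b'): window [6,10] length 5 -- new best
Longest substring with no repeats: "ahfcb" with length 5

5


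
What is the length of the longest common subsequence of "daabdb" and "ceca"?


LCS of "daabdb" and "ceca"
DP table:
           c    e    c    a
      0    0    0    0    0
  d   0    0    0    0    0
  a   0    0    0    0    1
  a   0    0    0    0    1
  b   0    0    0    0    1
  d   0    0    0    0    1
  b   0    0    0    0    1
LCS length = dp[6][4] = 1

1


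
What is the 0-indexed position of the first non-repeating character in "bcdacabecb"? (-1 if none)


Input: bcdacabecb
Character frequencies:
  'a': 2
  'b': 3
  'c': 3
  'd': 1
  'e': 1
Scanning left to right for freq == 1:
  Position 0 ('b'): freq=3, skip
  Position 1 ('c'): freq=3, skip
  Position 2 ('d'): unique! => answer = 2

2


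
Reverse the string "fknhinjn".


Input: fknhinjn
Reading characters right to left:
  Position 7: 'n'
  Position 6: 'j'
  Position 5: 'n'
  Position 4: 'i'
  Position 3: 'h'
  Position 2: 'n'
  Position 1: 'k'
  Position 0: 'f'
Reversed: njnihnkf

njnihnkf


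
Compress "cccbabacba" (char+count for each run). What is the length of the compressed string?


Input: cccbabacba
Runs:
  'c' x 3 => "c3"
  'b' x 1 => "b1"
  'a' x 1 => "a1"
  'b' x 1 => "b1"
  'a' x 1 => "a1"
  'c' x 1 => "c1"
  'b' x 1 => "b1"
  'a' x 1 => "a1"
Compressed: "c3b1a1b1a1c1b1a1"
Compressed length: 16

16


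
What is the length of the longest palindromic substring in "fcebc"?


Input: "fcebc"
Checking substrings for palindromes:
  No multi-char palindromic substrings found
Longest palindromic substring: "f" with length 1

1


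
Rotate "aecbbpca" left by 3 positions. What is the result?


Input: "aecbbpca", rotate left by 3
First 3 characters: "aec"
Remaining characters: "bbpca"
Concatenate remaining + first: "bbpca" + "aec" = "bbpcaaec"

bbpcaaec


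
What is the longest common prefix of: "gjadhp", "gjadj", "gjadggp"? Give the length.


Words: gjadhp, gjadj, gjadggp
  Position 0: all 'g' => match
  Position 1: all 'j' => match
  Position 2: all 'a' => match
  Position 3: all 'd' => match
  Position 4: ('h', 'j', 'g') => mismatch, stop
LCP = "gjad" (length 4)

4


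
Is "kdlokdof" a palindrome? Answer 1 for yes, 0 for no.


Input: kdlokdof
Reversed: fodkoldk
  Compare pos 0 ('k') with pos 7 ('f'): MISMATCH
  Compare pos 1 ('d') with pos 6 ('o'): MISMATCH
  Compare pos 2 ('l') with pos 5 ('d'): MISMATCH
  Compare pos 3 ('o') with pos 4 ('k'): MISMATCH
Result: not a palindrome

0


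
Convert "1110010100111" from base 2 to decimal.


Input: "1110010100111" in base 2
Positional expansion:
  Digit '1' (value 1) x 2^12 = 4096
  Digit '1' (value 1) x 2^11 = 2048
  Digit '1' (value 1) x 2^10 = 1024
  Digit '0' (value 0) x 2^9 = 0
  Digit '0' (value 0) x 2^8 = 0
  Digit '1' (value 1) x 2^7 = 128
  Digit '0' (value 0) x 2^6 = 0
  Digit '1' (value 1) x 2^5 = 32
  Digit '0' (value 0) x 2^4 = 0
  Digit '0' (value 0) x 2^3 = 0
  Digit '1' (value 1) x 2^2 = 4
  Digit '1' (value 1) x 2^1 = 2
  Digit '1' (value 1) x 2^0 = 1
Sum = 7335

7335


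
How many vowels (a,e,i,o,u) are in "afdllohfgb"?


Input: afdllohfgb
Checking each character:
  'a' at position 0: vowel (running total: 1)
  'f' at position 1: consonant
  'd' at position 2: consonant
  'l' at position 3: consonant
  'l' at position 4: consonant
  'o' at position 5: vowel (running total: 2)
  'h' at position 6: consonant
  'f' at position 7: consonant
  'g' at position 8: consonant
  'b' at position 9: consonant
Total vowels: 2

2


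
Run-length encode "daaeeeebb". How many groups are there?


Input: daaeeeebb
Scanning for consecutive runs:
  Group 1: 'd' x 1 (positions 0-0)
  Group 2: 'a' x 2 (positions 1-2)
  Group 3: 'e' x 4 (positions 3-6)
  Group 4: 'b' x 2 (positions 7-8)
Total groups: 4

4


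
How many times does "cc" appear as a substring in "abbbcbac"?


Searching for "cc" in "abbbcbac"
Scanning each position:
  Position 0: "ab" => no
  Position 1: "bb" => no
  Position 2: "bb" => no
  Position 3: "bc" => no
  Position 4: "cb" => no
  Position 5: "ba" => no
  Position 6: "ac" => no
Total occurrences: 0

0


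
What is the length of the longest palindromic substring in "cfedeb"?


Input: "cfedeb"
Checking substrings for palindromes:
  [2:5] "ede" (len 3) => palindrome
Longest palindromic substring: "ede" with length 3

3


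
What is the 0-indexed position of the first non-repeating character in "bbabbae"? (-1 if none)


Input: bbabbae
Character frequencies:
  'a': 2
  'b': 4
  'e': 1
Scanning left to right for freq == 1:
  Position 0 ('b'): freq=4, skip
  Position 1 ('b'): freq=4, skip
  Position 2 ('a'): freq=2, skip
  Position 3 ('b'): freq=4, skip
  Position 4 ('b'): freq=4, skip
  Position 5 ('a'): freq=2, skip
  Position 6 ('e'): unique! => answer = 6

6


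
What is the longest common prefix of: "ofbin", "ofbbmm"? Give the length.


Words: ofbin, ofbbmm
  Position 0: all 'o' => match
  Position 1: all 'f' => match
  Position 2: all 'b' => match
  Position 3: ('i', 'b') => mismatch, stop
LCP = "ofb" (length 3)

3


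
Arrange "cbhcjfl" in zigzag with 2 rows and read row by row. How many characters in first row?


Zigzag "cbhcjfl" into 2 rows:
Placing characters:
  'c' => row 0
  'b' => row 1
  'h' => row 0
  'c' => row 1
  'j' => row 0
  'f' => row 1
  'l' => row 0
Rows:
  Row 0: "chjl"
  Row 1: "bcf"
First row length: 4

4


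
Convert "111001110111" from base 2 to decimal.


Input: "111001110111" in base 2
Positional expansion:
  Digit '1' (value 1) x 2^11 = 2048
  Digit '1' (value 1) x 2^10 = 1024
  Digit '1' (value 1) x 2^9 = 512
  Digit '0' (value 0) x 2^8 = 0
  Digit '0' (value 0) x 2^7 = 0
  Digit '1' (value 1) x 2^6 = 64
  Digit '1' (value 1) x 2^5 = 32
  Digit '1' (value 1) x 2^4 = 16
  Digit '0' (value 0) x 2^3 = 0
  Digit '1' (value 1) x 2^2 = 4
  Digit '1' (value 1) x 2^1 = 2
  Digit '1' (value 1) x 2^0 = 1
Sum = 3703

3703


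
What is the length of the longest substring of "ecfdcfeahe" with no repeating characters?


Input: "ecfdcfeahe"
Sliding window (track last position of each char):
  Position 0 ('e'): window [0,0] length 1 -- new best
  Position 1 ('c'): window [0,1] length 2 -- new best
  Position 2 ('f'): window [0,2] length 3 -- new best
  Position 3 ('d'): window [0,3] length 4 -- new best
  Position 4 ('c'): repeat (last at 1), move window start to 2
  Position 4 ('c'): window [2,4] length 3
  Position 5 ('f'): repeat (last at 2), move window start to 3
  Position 5 ('f'): window [3,5] length 3
  Position 6 ('e'): window [3,6] length 4
  Position 7 ('a'): window [3,7] length 5 -- new best
  Position 8 ('h'): window [3,8] length 6 -- new best
  Position 9 ('e'): repeat (last at 6), move window start to 7
  Position 9 ('e'): window [7,9] length 3
Longest substring with no repeats: "dcfeah" with length 6

6


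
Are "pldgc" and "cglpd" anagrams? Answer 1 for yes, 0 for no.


Strings: "pldgc", "cglpd"
Sorted first:  cdglp
Sorted second: cdglp
Sorted forms match => anagrams

1


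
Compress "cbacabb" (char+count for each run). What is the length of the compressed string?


Input: cbacabb
Runs:
  'c' x 1 => "c1"
  'b' x 1 => "b1"
  'a' x 1 => "a1"
  'c' x 1 => "c1"
  'a' x 1 => "a1"
  'b' x 2 => "b2"
Compressed: "c1b1a1c1a1b2"
Compressed length: 12

12


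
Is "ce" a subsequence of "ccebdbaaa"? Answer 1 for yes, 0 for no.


Check if "ce" is a subsequence of "ccebdbaaa"
Greedy scan:
  Position 0 ('c'): matches sub[0] = 'c'
  Position 1 ('c'): no match needed
  Position 2 ('e'): matches sub[1] = 'e'
  Position 3 ('b'): no match needed
  Position 4 ('d'): no match needed
  Position 5 ('b'): no match needed
  Position 6 ('a'): no match needed
  Position 7 ('a'): no match needed
  Position 8 ('a'): no match needed
All 2 characters matched => is a subsequence

1
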